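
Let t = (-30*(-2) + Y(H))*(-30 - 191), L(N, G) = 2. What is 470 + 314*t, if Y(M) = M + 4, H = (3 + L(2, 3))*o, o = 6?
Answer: -6522566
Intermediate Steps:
H = 30 (H = (3 + 2)*6 = 5*6 = 30)
Y(M) = 4 + M
t = -20774 (t = (-30*(-2) + (4 + 30))*(-30 - 191) = (60 + 34)*(-221) = 94*(-221) = -20774)
470 + 314*t = 470 + 314*(-20774) = 470 - 6523036 = -6522566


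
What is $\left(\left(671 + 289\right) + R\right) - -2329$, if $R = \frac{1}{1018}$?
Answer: $\frac{3348203}{1018} \approx 3289.0$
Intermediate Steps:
$R = \frac{1}{1018} \approx 0.00098232$
$\left(\left(671 + 289\right) + R\right) - -2329 = \left(\left(671 + 289\right) + \frac{1}{1018}\right) - -2329 = \left(960 + \frac{1}{1018}\right) + 2329 = \frac{977281}{1018} + 2329 = \frac{3348203}{1018}$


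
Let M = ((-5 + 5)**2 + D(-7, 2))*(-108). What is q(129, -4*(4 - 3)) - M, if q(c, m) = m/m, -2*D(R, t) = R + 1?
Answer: 325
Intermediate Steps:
D(R, t) = -1/2 - R/2 (D(R, t) = -(R + 1)/2 = -(1 + R)/2 = -1/2 - R/2)
q(c, m) = 1
M = -324 (M = ((-5 + 5)**2 + (-1/2 - 1/2*(-7)))*(-108) = (0**2 + (-1/2 + 7/2))*(-108) = (0 + 3)*(-108) = 3*(-108) = -324)
q(129, -4*(4 - 3)) - M = 1 - 1*(-324) = 1 + 324 = 325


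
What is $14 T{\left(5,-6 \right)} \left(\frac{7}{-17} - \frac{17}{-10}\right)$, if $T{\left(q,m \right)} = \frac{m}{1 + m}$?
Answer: $\frac{9198}{425} \approx 21.642$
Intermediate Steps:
$14 T{\left(5,-6 \right)} \left(\frac{7}{-17} - \frac{17}{-10}\right) = 14 \left(- \frac{6}{1 - 6}\right) \left(\frac{7}{-17} - \frac{17}{-10}\right) = 14 \left(- \frac{6}{-5}\right) \left(7 \left(- \frac{1}{17}\right) - - \frac{17}{10}\right) = 14 \left(\left(-6\right) \left(- \frac{1}{5}\right)\right) \left(- \frac{7}{17} + \frac{17}{10}\right) = 14 \cdot \frac{6}{5} \cdot \frac{219}{170} = \frac{84}{5} \cdot \frac{219}{170} = \frac{9198}{425}$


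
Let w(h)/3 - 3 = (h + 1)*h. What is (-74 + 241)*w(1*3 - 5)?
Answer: 2505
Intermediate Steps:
w(h) = 9 + 3*h*(1 + h) (w(h) = 9 + 3*((h + 1)*h) = 9 + 3*((1 + h)*h) = 9 + 3*(h*(1 + h)) = 9 + 3*h*(1 + h))
(-74 + 241)*w(1*3 - 5) = (-74 + 241)*(9 + 3*(1*3 - 5) + 3*(1*3 - 5)²) = 167*(9 + 3*(3 - 5) + 3*(3 - 5)²) = 167*(9 + 3*(-2) + 3*(-2)²) = 167*(9 - 6 + 3*4) = 167*(9 - 6 + 12) = 167*15 = 2505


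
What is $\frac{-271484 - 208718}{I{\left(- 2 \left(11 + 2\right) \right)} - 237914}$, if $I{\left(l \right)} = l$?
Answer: $\frac{240101}{118970} \approx 2.0182$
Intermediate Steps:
$\frac{-271484 - 208718}{I{\left(- 2 \left(11 + 2\right) \right)} - 237914} = \frac{-271484 - 208718}{- 2 \left(11 + 2\right) - 237914} = - \frac{480202}{\left(-2\right) 13 - 237914} = - \frac{480202}{-26 - 237914} = - \frac{480202}{-237940} = \left(-480202\right) \left(- \frac{1}{237940}\right) = \frac{240101}{118970}$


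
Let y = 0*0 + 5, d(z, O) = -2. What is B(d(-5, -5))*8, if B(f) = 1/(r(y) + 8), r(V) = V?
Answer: 8/13 ≈ 0.61539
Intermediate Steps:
y = 5 (y = 0 + 5 = 5)
B(f) = 1/13 (B(f) = 1/(5 + 8) = 1/13)
B(d(-5, -5))*8 = (1/13)*8 = 8/13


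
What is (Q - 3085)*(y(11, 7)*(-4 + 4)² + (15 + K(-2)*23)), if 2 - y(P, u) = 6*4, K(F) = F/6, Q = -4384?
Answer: -164318/3 ≈ -54773.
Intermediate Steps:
K(F) = F/6 (K(F) = F*(⅙) = F/6)
y(P, u) = -22 (y(P, u) = 2 - 6*4 = 2 - 1*24 = 2 - 24 = -22)
(Q - 3085)*(y(11, 7)*(-4 + 4)² + (15 + K(-2)*23)) = (-4384 - 3085)*(-22*(-4 + 4)² + (15 + ((⅙)*(-2))*23)) = -7469*(-22*0² + (15 - ⅓*23)) = -7469*(-22*0 + (15 - 23/3)) = -7469*(0 + 22/3) = -7469*22/3 = -164318/3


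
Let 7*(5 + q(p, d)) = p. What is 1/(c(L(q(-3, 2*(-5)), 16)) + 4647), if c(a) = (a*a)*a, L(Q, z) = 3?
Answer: 1/4674 ≈ 0.00021395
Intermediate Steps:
q(p, d) = -5 + p/7
c(a) = a³ (c(a) = a²*a = a³)
1/(c(L(q(-3, 2*(-5)), 16)) + 4647) = 1/(3³ + 4647) = 1/(27 + 4647) = 1/4674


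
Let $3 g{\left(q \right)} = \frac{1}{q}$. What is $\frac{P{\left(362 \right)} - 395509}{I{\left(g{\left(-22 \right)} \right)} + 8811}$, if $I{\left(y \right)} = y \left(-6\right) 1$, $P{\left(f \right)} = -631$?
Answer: $- \frac{2178770}{48461} \approx -44.959$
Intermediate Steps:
$g{\left(q \right)} = \frac{1}{3 q}$
$I{\left(y \right)} = - 6 y$ ($I{\left(y \right)} = - 6 y 1 = - 6 y$)
$\frac{P{\left(362 \right)} - 395509}{I{\left(g{\left(-22 \right)} \right)} + 8811} = \frac{-631 - 395509}{- 6 \frac{1}{3 \left(-22\right)} + 8811} = - \frac{396140}{- 6 \cdot \frac{1}{3} \left(- \frac{1}{22}\right) + 8811} = - \frac{396140}{\left(-6\right) \left(- \frac{1}{66}\right) + 8811} = - \frac{396140}{\frac{1}{11} + 8811} = - \frac{396140}{\frac{96922}{11}} = \left(-396140\right) \frac{11}{96922} = - \frac{2178770}{48461}$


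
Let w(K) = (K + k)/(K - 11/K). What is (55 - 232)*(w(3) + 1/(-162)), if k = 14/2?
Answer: 143429/54 ≈ 2656.1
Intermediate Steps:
k = 7 (k = 14*(½) = 7)
w(K) = (7 + K)/(K - 11/K) (w(K) = (K + 7)/(K - 11/K) = (7 + K)/(K - 11/K))
(55 - 232)*(w(3) + 1/(-162)) = (55 - 232)*(3*(7 + 3)/(-11 + 3²) + 1/(-162)) = -177*(3*10/(-11 + 9) - 1/162) = -177*(3*10/(-2) - 1/162) = -177*(3*(-½)*10 - 1/162) = -177*(-15 - 1/162) = -177*(-2431/162) = 143429/54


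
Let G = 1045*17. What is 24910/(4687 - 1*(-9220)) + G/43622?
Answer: 78451875/35685362 ≈ 2.1984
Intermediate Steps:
G = 17765
24910/(4687 - 1*(-9220)) + G/43622 = 24910/(4687 - 1*(-9220)) + 17765/43622 = 24910/(4687 + 9220) + 17765*(1/43622) = 24910/13907 + 1045/2566 = 78451875/35685362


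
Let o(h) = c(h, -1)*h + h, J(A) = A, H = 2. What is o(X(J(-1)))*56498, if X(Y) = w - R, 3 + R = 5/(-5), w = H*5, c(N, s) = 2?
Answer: 2372916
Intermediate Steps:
w = 10 (w = 2*5 = 10)
R = -4 (R = -3 + 5/(-5) = -3 + 5*(-⅕) = -3 - 1 = -4)
X(Y) = 14 (X(Y) = 10 - 1*(-4) = 10 + 4 = 14)
o(h) = 3*h (o(h) = 2*h + h = 3*h)
o(X(J(-1)))*56498 = (3*14)*56498 = 42*56498 = 2372916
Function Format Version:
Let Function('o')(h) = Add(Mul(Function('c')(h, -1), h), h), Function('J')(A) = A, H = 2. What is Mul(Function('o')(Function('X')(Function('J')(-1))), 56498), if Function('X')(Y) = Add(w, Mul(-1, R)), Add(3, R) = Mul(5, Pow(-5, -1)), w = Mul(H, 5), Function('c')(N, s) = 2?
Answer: 2372916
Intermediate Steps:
w = 10 (w = Mul(2, 5) = 10)
R = -4 (R = Add(-3, Mul(5, Pow(-5, -1))) = Add(-3, Mul(5, Rational(-1, 5))) = Add(-3, -1) = -4)
Function('X')(Y) = 14 (Function('X')(Y) = Add(10, Mul(-1, -4)) = Add(10, 4) = 14)
Function('o')(h) = Mul(3, h) (Function('o')(h) = Add(Mul(2, h), h) = Mul(3, h))
Mul(Function('o')(Function('X')(Function('J')(-1))), 56498) = Mul(Mul(3, 14), 56498) = Mul(42, 56498) = 2372916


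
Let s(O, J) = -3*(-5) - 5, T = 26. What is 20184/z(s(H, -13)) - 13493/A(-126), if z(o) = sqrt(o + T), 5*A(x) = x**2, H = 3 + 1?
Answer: 53339399/15876 ≈ 3359.8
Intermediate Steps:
H = 4
s(O, J) = 10 (s(O, J) = 15 - 5 = 10)
A(x) = x**2/5
z(o) = sqrt(26 + o) (z(o) = sqrt(o + 26) = sqrt(26 + o))
20184/z(s(H, -13)) - 13493/A(-126) = 20184/(sqrt(26 + 10)) - 13493/((1/5)*(-126)**2) = 20184/(sqrt(36)) - 13493/((1/5)*15876) = 20184/6 - 13493/15876/5 = 20184*(1/6) - 13493*5/15876 = 3364 - 67465/15876 = 53339399/15876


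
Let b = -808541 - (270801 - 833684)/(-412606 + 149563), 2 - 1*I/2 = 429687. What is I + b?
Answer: -438732876056/263043 ≈ -1.6679e+6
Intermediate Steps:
I = -859370 (I = 4 - 2*429687 = 4 - 859374 = -859370)
b = -212681613146/263043 (b = -808541 - (-562883)/(-263043) = -808541 - (-562883)*(-1)/263043 = -808541 - 1*562883/263043 = -808541 - 562883/263043 = -212681613146/263043 ≈ -8.0854e+5)
I + b = -859370 - 212681613146/263043 = -438732876056/263043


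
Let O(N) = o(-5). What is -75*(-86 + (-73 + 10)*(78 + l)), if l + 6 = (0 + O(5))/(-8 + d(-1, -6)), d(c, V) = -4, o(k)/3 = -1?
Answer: 1391325/4 ≈ 3.4783e+5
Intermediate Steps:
o(k) = -3 (o(k) = 3*(-1) = -3)
O(N) = -3
l = -23/4 (l = -6 + (0 - 3)/(-8 - 4) = -6 - 3/(-12) = -6 - 3*(-1/12) = -6 + ¼ = -23/4 ≈ -5.7500)
-75*(-86 + (-73 + 10)*(78 + l)) = -75*(-86 + (-73 + 10)*(78 - 23/4)) = -75*(-86 - 63*289/4) = -75*(-86 - 18207/4) = -75*(-18551/4) = 1391325/4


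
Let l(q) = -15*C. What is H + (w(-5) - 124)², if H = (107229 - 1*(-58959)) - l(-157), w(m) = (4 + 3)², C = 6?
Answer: 171903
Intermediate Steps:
l(q) = -90 (l(q) = -15*6 = -90)
w(m) = 49 (w(m) = 7² = 49)
H = 166278 (H = (107229 - 1*(-58959)) - 1*(-90) = (107229 + 58959) + 90 = 166188 + 90 = 166278)
H + (w(-5) - 124)² = 166278 + (49 - 124)² = 166278 + (-75)² = 166278 + 5625 = 171903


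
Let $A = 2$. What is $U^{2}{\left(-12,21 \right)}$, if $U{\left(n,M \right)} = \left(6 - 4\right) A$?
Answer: $16$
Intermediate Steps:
$U{\left(n,M \right)} = 4$ ($U{\left(n,M \right)} = \left(6 - 4\right) 2 = 2 \cdot 2 = 4$)
$U^{2}{\left(-12,21 \right)} = 4^{2} = 16$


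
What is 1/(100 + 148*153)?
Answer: 1/22744 ≈ 4.3968e-5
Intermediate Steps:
1/(100 + 148*153) = 1/(100 + 22644) = 1/22744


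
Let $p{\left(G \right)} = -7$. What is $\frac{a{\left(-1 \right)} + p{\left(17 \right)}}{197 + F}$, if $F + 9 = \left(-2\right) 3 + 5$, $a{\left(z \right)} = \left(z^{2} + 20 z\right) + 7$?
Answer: $- \frac{19}{187} \approx -0.1016$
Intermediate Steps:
$a{\left(z \right)} = 7 + z^{2} + 20 z$
$F = -10$ ($F = -9 + \left(\left(-2\right) 3 + 5\right) = -9 + \left(-6 + 5\right) = -9 - 1 = -10$)
$\frac{a{\left(-1 \right)} + p{\left(17 \right)}}{197 + F} = \frac{\left(7 + \left(-1\right)^{2} + 20 \left(-1\right)\right) - 7}{197 - 10} = \frac{\left(7 + 1 - 20\right) - 7}{187} = \left(-12 - 7\right) \frac{1}{187} = \left(-19\right) \frac{1}{187} = - \frac{19}{187}$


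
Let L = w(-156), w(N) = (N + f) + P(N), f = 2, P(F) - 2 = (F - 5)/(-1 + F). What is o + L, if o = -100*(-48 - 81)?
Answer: 2001597/157 ≈ 12749.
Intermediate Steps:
P(F) = 2 + (-5 + F)/(-1 + F) (P(F) = 2 + (F - 5)/(-1 + F) = 2 + (-5 + F)/(-1 + F))
o = 12900 (o = -100*(-129) = 12900)
w(N) = 2 + N + (-7 + 3*N)/(-1 + N) (w(N) = (N + 2) + (-7 + 3*N)/(-1 + N) = (2 + N) + (-7 + 3*N)/(-1 + N) = 2 + N + (-7 + 3*N)/(-1 + N))
L = -23703/157 (L = (-9 + (-156)² + 4*(-156))/(-1 - 156) = (-9 + 24336 - 624)/(-157) = -1/157*23703 = -23703/157 ≈ -150.97)
o + L = 12900 - 23703/157 = 2001597/157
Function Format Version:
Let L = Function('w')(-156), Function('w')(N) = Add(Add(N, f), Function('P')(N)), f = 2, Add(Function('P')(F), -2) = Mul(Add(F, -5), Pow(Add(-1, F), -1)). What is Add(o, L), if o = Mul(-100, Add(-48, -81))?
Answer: Rational(2001597, 157) ≈ 12749.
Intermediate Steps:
Function('P')(F) = Add(2, Mul(Pow(Add(-1, F), -1), Add(-5, F))) (Function('P')(F) = Add(2, Mul(Add(F, -5), Pow(Add(-1, F), -1))) = Add(2, Mul(Add(-5, F), Pow(Add(-1, F), -1))) = Add(2, Mul(Pow(Add(-1, F), -1), Add(-5, F))))
o = 12900 (o = Mul(-100, -129) = 12900)
Function('w')(N) = Add(2, N, Mul(Pow(Add(-1, N), -1), Add(-7, Mul(3, N)))) (Function('w')(N) = Add(Add(N, 2), Mul(Pow(Add(-1, N), -1), Add(-7, Mul(3, N)))) = Add(Add(2, N), Mul(Pow(Add(-1, N), -1), Add(-7, Mul(3, N)))) = Add(2, N, Mul(Pow(Add(-1, N), -1), Add(-7, Mul(3, N)))))
L = Rational(-23703, 157) (L = Mul(Pow(Add(-1, -156), -1), Add(-9, Pow(-156, 2), Mul(4, -156))) = Mul(Pow(-157, -1), Add(-9, 24336, -624)) = Mul(Rational(-1, 157), 23703) = Rational(-23703, 157) ≈ -150.97)
Add(o, L) = Add(12900, Rational(-23703, 157)) = Rational(2001597, 157)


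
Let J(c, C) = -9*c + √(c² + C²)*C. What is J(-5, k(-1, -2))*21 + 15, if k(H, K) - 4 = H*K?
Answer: 960 + 126*√61 ≈ 1944.1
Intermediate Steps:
k(H, K) = 4 + H*K
J(c, C) = -9*c + C*√(C² + c²) (J(c, C) = -9*c + √(C² + c²)*C = -9*c + C*√(C² + c²))
J(-5, k(-1, -2))*21 + 15 = (-9*(-5) + (4 - 1*(-2))*√((4 - 1*(-2))² + (-5)²))*21 + 15 = (45 + (4 + 2)*√((4 + 2)² + 25))*21 + 15 = (45 + 6*√(6² + 25))*21 + 15 = (45 + 6*√(36 + 25))*21 + 15 = (45 + 6*√61)*21 + 15 = (945 + 126*√61) + 15 = 960 + 126*√61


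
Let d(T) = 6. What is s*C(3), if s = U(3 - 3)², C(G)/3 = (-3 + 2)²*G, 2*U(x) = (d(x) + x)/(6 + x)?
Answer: 9/4 ≈ 2.2500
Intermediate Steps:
U(x) = ½ (U(x) = ((6 + x)/(6 + x))/2 = (½)*1 = ½)
C(G) = 3*G (C(G) = 3*((-3 + 2)²*G) = 3*((-1)²*G) = 3*(1*G) = 3*G)
s = ¼ (s = (½)² = ¼ ≈ 0.25000)
s*C(3) = (3*3)/4 = (¼)*9 = 9/4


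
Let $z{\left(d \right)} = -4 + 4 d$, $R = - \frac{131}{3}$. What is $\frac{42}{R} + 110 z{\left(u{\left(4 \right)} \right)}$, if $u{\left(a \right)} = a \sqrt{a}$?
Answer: $\frac{403354}{131} \approx 3079.0$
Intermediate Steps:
$R = - \frac{131}{3}$ ($R = \left(-131\right) \frac{1}{3} = - \frac{131}{3} \approx -43.667$)
$u{\left(a \right)} = a^{\frac{3}{2}}$
$\frac{42}{R} + 110 z{\left(u{\left(4 \right)} \right)} = \frac{42}{- \frac{131}{3}} + 110 \left(-4 + 4 \cdot 4^{\frac{3}{2}}\right) = 42 \left(- \frac{3}{131}\right) + 110 \left(-4 + 4 \cdot 8\right) = - \frac{126}{131} + 110 \left(-4 + 32\right) = - \frac{126}{131} + 110 \cdot 28 = - \frac{126}{131} + 3080 = \frac{403354}{131}$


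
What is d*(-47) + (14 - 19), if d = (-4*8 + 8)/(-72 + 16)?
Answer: -176/7 ≈ -25.143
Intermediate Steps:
d = 3/7 (d = (-32 + 8)/(-56) = -24*(-1/56) = 3/7 ≈ 0.42857)
d*(-47) + (14 - 19) = (3/7)*(-47) + (14 - 19) = -141/7 - 5 = -176/7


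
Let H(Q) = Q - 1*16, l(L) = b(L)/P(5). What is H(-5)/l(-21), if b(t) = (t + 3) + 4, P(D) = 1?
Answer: 3/2 ≈ 1.5000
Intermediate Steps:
b(t) = 7 + t (b(t) = (3 + t) + 4 = 7 + t)
l(L) = 7 + L (l(L) = (7 + L)/1 = (7 + L)*1 = 7 + L)
H(Q) = -16 + Q (H(Q) = Q - 16 = -16 + Q)
H(-5)/l(-21) = (-16 - 5)/(7 - 21) = -21/(-14) = -21*(-1/14) = 3/2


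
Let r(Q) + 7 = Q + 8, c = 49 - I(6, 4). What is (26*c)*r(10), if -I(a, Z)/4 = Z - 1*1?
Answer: 17446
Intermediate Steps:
I(a, Z) = 4 - 4*Z (I(a, Z) = -4*(Z - 1*1) = -4*(Z - 1) = -4*(-1 + Z) = 4 - 4*Z)
c = 61 (c = 49 - (4 - 4*4) = 49 - (4 - 16) = 49 - 1*(-12) = 49 + 12 = 61)
r(Q) = 1 + Q (r(Q) = -7 + (Q + 8) = -7 + (8 + Q) = 1 + Q)
(26*c)*r(10) = (26*61)*(1 + 10) = 1586*11 = 17446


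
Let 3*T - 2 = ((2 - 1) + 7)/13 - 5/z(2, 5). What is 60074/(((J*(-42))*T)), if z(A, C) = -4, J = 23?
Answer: -223132/4623 ≈ -48.266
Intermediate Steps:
T = 67/52 (T = ⅔ + (((2 - 1) + 7)/13 - 5/(-4))/3 = ⅔ + ((1 + 7)*(1/13) - 5*(-¼))/3 = ⅔ + (8*(1/13) + 5/4)/3 = ⅔ + (8/13 + 5/4)/3 = ⅔ + (⅓)*(97/52) = ⅔ + 97/156 = 67/52 ≈ 1.2885)
60074/(((J*(-42))*T)) = 60074/(((23*(-42))*(67/52))) = 60074/((-966*67/52)) = 60074/(-32361/26) = 60074*(-26/32361) = -223132/4623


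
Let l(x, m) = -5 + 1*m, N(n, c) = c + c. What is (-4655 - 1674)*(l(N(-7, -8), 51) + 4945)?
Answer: -31588039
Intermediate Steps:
N(n, c) = 2*c
l(x, m) = -5 + m
(-4655 - 1674)*(l(N(-7, -8), 51) + 4945) = (-4655 - 1674)*((-5 + 51) + 4945) = -6329*(46 + 4945) = -6329*4991 = -31588039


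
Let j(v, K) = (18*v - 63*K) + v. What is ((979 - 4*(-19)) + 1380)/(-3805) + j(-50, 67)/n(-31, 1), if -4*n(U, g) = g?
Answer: 15740037/761 ≈ 20683.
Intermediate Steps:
j(v, K) = -63*K + 19*v (j(v, K) = (-63*K + 18*v) + v = -63*K + 19*v)
n(U, g) = -g/4
((979 - 4*(-19)) + 1380)/(-3805) + j(-50, 67)/n(-31, 1) = ((979 - 4*(-19)) + 1380)/(-3805) + (-63*67 + 19*(-50))/((-1/4*1)) = ((979 + 76) + 1380)*(-1/3805) + (-4221 - 950)/(-1/4) = (1055 + 1380)*(-1/3805) - 5171*(-4) = 2435*(-1/3805) + 20684 = -487/761 + 20684 = 15740037/761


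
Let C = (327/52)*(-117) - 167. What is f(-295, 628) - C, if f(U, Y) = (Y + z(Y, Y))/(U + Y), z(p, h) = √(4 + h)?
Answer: 1204975/1332 + 2*√158/333 ≈ 904.71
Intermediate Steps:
f(U, Y) = (Y + √(4 + Y))/(U + Y)
C = -3611/4 (C = (327*(1/52))*(-117) - 167 = (327/52)*(-117) - 167 = -2943/4 - 167 = -3611/4 ≈ -902.75)
f(-295, 628) - C = (628 + √(4 + 628))/(-295 + 628) - 1*(-3611/4) = (628 + √632)/333 + 3611/4 = (628 + 2*√158)/333 + 3611/4 = (628/333 + 2*√158/333) + 3611/4 = 1204975/1332 + 2*√158/333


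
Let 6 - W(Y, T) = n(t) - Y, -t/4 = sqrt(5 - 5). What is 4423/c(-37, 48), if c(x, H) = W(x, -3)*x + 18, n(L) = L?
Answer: 4423/1165 ≈ 3.7966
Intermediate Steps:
t = 0 (t = -4*sqrt(5 - 5) = -4*sqrt(0) = -4*0 = 0)
W(Y, T) = 6 + Y (W(Y, T) = 6 - (0 - Y) = 6 - (-1)*Y = 6 + Y)
c(x, H) = 18 + x*(6 + x) (c(x, H) = (6 + x)*x + 18 = x*(6 + x) + 18 = 18 + x*(6 + x))
4423/c(-37, 48) = 4423/(18 - 37*(6 - 37)) = 4423/(18 - 37*(-31)) = 4423/(18 + 1147) = 4423/1165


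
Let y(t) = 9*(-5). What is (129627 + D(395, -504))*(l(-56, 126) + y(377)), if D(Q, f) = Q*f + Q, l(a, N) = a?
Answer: 6974858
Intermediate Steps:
y(t) = -45
D(Q, f) = Q + Q*f
(129627 + D(395, -504))*(l(-56, 126) + y(377)) = (129627 + 395*(1 - 504))*(-56 - 45) = (129627 + 395*(-503))*(-101) = (129627 - 198685)*(-101) = -69058*(-101) = 6974858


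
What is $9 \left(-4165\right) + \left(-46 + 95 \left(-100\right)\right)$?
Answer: $-47031$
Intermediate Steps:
$9 \left(-4165\right) + \left(-46 + 95 \left(-100\right)\right) = -37485 - 9546 = -47031$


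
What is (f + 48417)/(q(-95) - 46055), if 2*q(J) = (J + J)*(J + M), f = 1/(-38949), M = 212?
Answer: -942896866/1113357165 ≈ -0.84690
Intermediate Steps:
f = -1/38949 ≈ -2.5675e-5
q(J) = J*(212 + J) (q(J) = ((J + J)*(J + 212))/2 = ((2*J)*(212 + J))/2 = (2*J*(212 + J))/2 = J*(212 + J))
(f + 48417)/(q(-95) - 46055) = (-1/38949 + 48417)/(-95*(212 - 95) - 46055) = 1885793732/(38949*(-95*117 - 46055)) = 1885793732/(38949*(-11115 - 46055)) = (1885793732/38949)/(-57170) = (1885793732/38949)*(-1/57170) = -942896866/1113357165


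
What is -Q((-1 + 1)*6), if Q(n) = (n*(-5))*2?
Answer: 0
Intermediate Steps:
Q(n) = -10*n (Q(n) = -5*n*2 = -10*n)
-Q((-1 + 1)*6) = -(-10)*(-1 + 1)*6 = -(-10)*0*6 = -(-10)*0 = -1*0 = 0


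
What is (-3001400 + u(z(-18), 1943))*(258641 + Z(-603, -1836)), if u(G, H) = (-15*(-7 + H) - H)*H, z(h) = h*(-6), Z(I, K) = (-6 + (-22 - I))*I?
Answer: 5567029386996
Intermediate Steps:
Z(I, K) = I*(-28 - I) (Z(I, K) = (-28 - I)*I = I*(-28 - I))
z(h) = -6*h
u(G, H) = H*(105 - 16*H) (u(G, H) = ((105 - 15*H) - H)*H = (105 - 16*H)*H = H*(105 - 16*H))
(-3001400 + u(z(-18), 1943))*(258641 + Z(-603, -1836)) = (-3001400 + 1943*(105 - 16*1943))*(258641 - 1*(-603)*(28 - 603)) = (-3001400 + 1943*(105 - 31088))*(258641 - 1*(-603)*(-575)) = (-3001400 + 1943*(-30983))*(258641 - 346725) = (-3001400 - 60199969)*(-88084) = -63201369*(-88084) = 5567029386996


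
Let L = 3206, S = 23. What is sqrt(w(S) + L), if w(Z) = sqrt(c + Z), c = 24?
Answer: sqrt(3206 + sqrt(47)) ≈ 56.682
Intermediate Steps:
w(Z) = sqrt(24 + Z)
sqrt(w(S) + L) = sqrt(sqrt(24 + 23) + 3206) = sqrt(sqrt(47) + 3206) = sqrt(3206 + sqrt(47))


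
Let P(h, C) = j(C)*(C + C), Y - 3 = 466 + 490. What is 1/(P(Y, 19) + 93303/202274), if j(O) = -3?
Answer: -202274/22965933 ≈ -0.0088076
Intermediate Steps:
Y = 959 (Y = 3 + (466 + 490) = 3 + 956 = 959)
P(h, C) = -6*C (P(h, C) = -3*(C + C) = -6*C)
1/(P(Y, 19) + 93303/202274) = 1/(-6*19 + 93303/202274) = 1/(-114 + 93303*(1/202274)) = 1/(-114 + 93303/202274) = 1/(-22965933/202274) = -202274/22965933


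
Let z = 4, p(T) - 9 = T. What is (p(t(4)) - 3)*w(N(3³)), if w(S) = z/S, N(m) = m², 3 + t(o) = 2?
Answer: 20/729 ≈ 0.027435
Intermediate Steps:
t(o) = -1 (t(o) = -3 + 2 = -1)
p(T) = 9 + T
w(S) = 4/S
(p(t(4)) - 3)*w(N(3³)) = ((9 - 1) - 3)*(4/((3³)²)) = (8 - 3)*(4/(27²)) = 5*(4/729) = 20/729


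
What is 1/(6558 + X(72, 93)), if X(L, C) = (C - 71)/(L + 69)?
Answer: 141/924700 ≈ 0.00015248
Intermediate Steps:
X(L, C) = (-71 + C)/(69 + L)
1/(6558 + X(72, 93)) = 1/(6558 + (-71 + 93)/(69 + 72)) = 1/(6558 + 22/141) = 1/(924700/141) = 141/924700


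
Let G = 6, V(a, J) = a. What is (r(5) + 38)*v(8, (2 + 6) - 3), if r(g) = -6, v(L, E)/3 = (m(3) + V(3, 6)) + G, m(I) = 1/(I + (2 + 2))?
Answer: 6144/7 ≈ 877.71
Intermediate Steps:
m(I) = 1/(4 + I) (m(I) = 1/(I + 4) = 1/(4 + I))
v(L, E) = 192/7 (v(L, E) = 3*((1/(4 + 3) + 3) + 6) = 3*((1/7 + 3) + 6) = 3*(22/7 + 6) = 3*(64/7) = 192/7)
(r(5) + 38)*v(8, (2 + 6) - 3) = (-6 + 38)*(192/7) = 32*(192/7) = 6144/7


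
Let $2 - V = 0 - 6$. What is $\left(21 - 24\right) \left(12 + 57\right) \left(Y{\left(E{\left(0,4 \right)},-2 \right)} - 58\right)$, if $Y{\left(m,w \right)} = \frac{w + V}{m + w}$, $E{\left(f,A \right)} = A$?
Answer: $11385$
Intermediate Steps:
$V = 8$ ($V = 2 - \left(0 - 6\right) = 2 - -6 = 2 + 6 = 8$)
$Y{\left(m,w \right)} = \frac{8 + w}{m + w}$ ($Y{\left(m,w \right)} = \frac{w + 8}{m + w} = \frac{8 + w}{m + w}$)
$\left(21 - 24\right) \left(12 + 57\right) \left(Y{\left(E{\left(0,4 \right)},-2 \right)} - 58\right) = \left(21 - 24\right) \left(12 + 57\right) \left(\frac{8 - 2}{4 - 2} - 58\right) = \left(-3\right) 69 \left(\frac{1}{2} \cdot 6 - 58\right) = - 207 \left(\frac{1}{2} \cdot 6 - 58\right) = - 207 \left(3 - 58\right) = \left(-207\right) \left(-55\right) = 11385$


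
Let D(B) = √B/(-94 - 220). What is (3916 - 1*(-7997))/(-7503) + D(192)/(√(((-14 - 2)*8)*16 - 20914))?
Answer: -3971/2501 + 2*I*√7654/600839 ≈ -1.5878 + 0.00029122*I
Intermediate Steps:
D(B) = -√B/314 (D(B) = √B/(-314) = -√B/314)
(3916 - 1*(-7997))/(-7503) + D(192)/(√(((-14 - 2)*8)*16 - 20914)) = (3916 - 1*(-7997))/(-7503) + (-4*√3/157)/(√(((-14 - 2)*8)*16 - 20914)) = (3916 + 7997)*(-1/7503) + (-4*√3/157)/(√(-16*8*16 - 20914)) = 11913*(-1/7503) + (-4*√3/157)/(√(-128*16 - 20914)) = -3971/2501 + (-4*√3/157)/(√(-2048 - 20914)) = -3971/2501 + (-4*√3/157)/(√(-22962)) = -3971/2501 + (-4*√3/157)/((I*√22962)) = -3971/2501 + (-4*√3/157)*(-I*√22962/22962) = -3971/2501 + 2*I*√7654/600839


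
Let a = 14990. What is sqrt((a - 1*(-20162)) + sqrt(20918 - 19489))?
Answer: sqrt(35152 + sqrt(1429)) ≈ 187.59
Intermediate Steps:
sqrt((a - 1*(-20162)) + sqrt(20918 - 19489)) = sqrt((14990 - 1*(-20162)) + sqrt(20918 - 19489)) = sqrt((14990 + 20162) + sqrt(1429)) = sqrt(35152 + sqrt(1429))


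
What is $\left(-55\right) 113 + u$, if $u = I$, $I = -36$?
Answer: $-6251$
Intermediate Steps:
$u = -36$
$\left(-55\right) 113 + u = \left(-55\right) 113 - 36 = -6215 - 36 = -6251$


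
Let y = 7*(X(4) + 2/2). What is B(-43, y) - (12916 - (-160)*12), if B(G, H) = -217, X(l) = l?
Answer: -15053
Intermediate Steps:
y = 35 (y = 7*(4 + 2/2) = 7*(4 + 2*(½)) = 7*(4 + 1) = 7*5 = 35)
B(-43, y) - (12916 - (-160)*12) = -217 - (12916 - (-160)*12) = -217 - (12916 - 1*(-1920)) = -217 - (12916 + 1920) = -217 - 1*14836 = -217 - 14836 = -15053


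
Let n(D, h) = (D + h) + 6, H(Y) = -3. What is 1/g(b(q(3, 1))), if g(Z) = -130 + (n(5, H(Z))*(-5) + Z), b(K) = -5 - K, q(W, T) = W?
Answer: -1/178 ≈ -0.0056180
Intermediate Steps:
n(D, h) = 6 + D + h
g(Z) = -170 + Z (g(Z) = -130 + ((6 + 5 - 3)*(-5) + Z) = -130 + (8*(-5) + Z) = -130 + (-40 + Z) = -170 + Z)
1/g(b(q(3, 1))) = 1/(-170 + (-5 - 1*3)) = 1/(-170 + (-5 - 3)) = 1/(-170 - 8) = 1/(-178) = -1/178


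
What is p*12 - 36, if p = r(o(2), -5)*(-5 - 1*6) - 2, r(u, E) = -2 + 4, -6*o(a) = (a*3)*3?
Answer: -324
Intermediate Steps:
o(a) = -3*a/2 (o(a) = -a*3*3/6 = -3*a*3/6 = -3*a/2)
r(u, E) = 2
p = -24 (p = 2*(-5 - 1*6) - 2 = 2*(-5 - 6) - 2 = 2*(-11) - 2 = -22 - 2 = -24)
p*12 - 36 = -24*12 - 36 = -288 - 36 = -324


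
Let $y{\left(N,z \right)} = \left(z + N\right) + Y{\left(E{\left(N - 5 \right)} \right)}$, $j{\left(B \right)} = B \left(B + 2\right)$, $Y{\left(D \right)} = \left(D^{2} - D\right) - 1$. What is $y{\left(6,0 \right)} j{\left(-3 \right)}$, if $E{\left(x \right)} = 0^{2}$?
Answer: $15$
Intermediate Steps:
$E{\left(x \right)} = 0$
$Y{\left(D \right)} = -1 + D^{2} - D$
$j{\left(B \right)} = B \left(2 + B\right)$
$y{\left(N,z \right)} = -1 + N + z$ ($y{\left(N,z \right)} = \left(z + N\right) - \left(1 - 0^{2}\right) = \left(N + z\right) + \left(-1 + 0 + 0\right) = \left(N + z\right) - 1 = -1 + N + z$)
$y{\left(6,0 \right)} j{\left(-3 \right)} = \left(-1 + 6 + 0\right) \left(- 3 \left(2 - 3\right)\right) = 5 \left(\left(-3\right) \left(-1\right)\right) = 5 \cdot 3 = 15$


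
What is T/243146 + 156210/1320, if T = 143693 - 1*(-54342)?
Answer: 637387381/5349212 ≈ 119.16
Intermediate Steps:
T = 198035 (T = 143693 + 54342 = 198035)
T/243146 + 156210/1320 = 198035/243146 + 156210/1320 = 198035*(1/243146) + 156210*(1/1320) = 198035/243146 + 5207/44 = 637387381/5349212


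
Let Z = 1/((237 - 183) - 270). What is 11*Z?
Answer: -11/216 ≈ -0.050926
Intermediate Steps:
Z = -1/216 (Z = 1/(54 - 270) = 1/(-216) = -1/216 ≈ -0.0046296)
11*Z = 11*(-1/216) = -11/216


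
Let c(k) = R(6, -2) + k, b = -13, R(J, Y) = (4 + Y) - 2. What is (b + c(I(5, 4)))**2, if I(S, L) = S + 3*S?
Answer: 49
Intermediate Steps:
I(S, L) = 4*S
R(J, Y) = 2 + Y
c(k) = k (c(k) = (2 - 2) + k = 0 + k = k)
(b + c(I(5, 4)))**2 = (-13 + 4*5)**2 = (-13 + 20)**2 = 7**2 = 49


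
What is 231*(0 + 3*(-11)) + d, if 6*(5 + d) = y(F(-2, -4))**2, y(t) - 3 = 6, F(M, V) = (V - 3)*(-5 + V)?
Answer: -15229/2 ≈ -7614.5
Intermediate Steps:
F(M, V) = (-5 + V)*(-3 + V) (F(M, V) = (-3 + V)*(-5 + V) = (-5 + V)*(-3 + V))
y(t) = 9 (y(t) = 3 + 6 = 9)
d = 17/2 (d = -5 + (1/6)*9**2 = -5 + (1/6)*81 = -5 + 27/2 = 17/2 ≈ 8.5000)
231*(0 + 3*(-11)) + d = 231*(0 + 3*(-11)) + 17/2 = 231*(0 - 33) + 17/2 = 231*(-33) + 17/2 = -7623 + 17/2 = -15229/2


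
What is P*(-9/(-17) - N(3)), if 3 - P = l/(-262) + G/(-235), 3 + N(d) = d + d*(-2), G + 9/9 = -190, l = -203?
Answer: 9652893/1046690 ≈ 9.2223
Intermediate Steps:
G = -191 (G = -1 - 190 = -191)
N(d) = -3 - d (N(d) = -3 + (d + d*(-2)) = -3 + (d - 2*d) = -3 - d)
P = 86963/61570 (P = 3 - (-203/(-262) - 191/(-235)) = 3 - (-203*(-1/262) - 191*(-1/235)) = 3 - (203/262 + 191/235) = 3 - 1*97747/61570 = 3 - 97747/61570 = 86963/61570 ≈ 1.4124)
P*(-9/(-17) - N(3)) = 86963*(-9/(-17) - (-3 - 1*3))/61570 = 86963*(-9*(-1/17) - (-3 - 3))/61570 = 86963*(9/17 - 1*(-6))/61570 = 86963*(9/17 + 6)/61570 = (86963/61570)*(111/17) = 9652893/1046690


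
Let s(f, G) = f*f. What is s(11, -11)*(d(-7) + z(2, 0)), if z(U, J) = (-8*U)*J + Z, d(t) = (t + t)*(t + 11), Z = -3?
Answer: -7139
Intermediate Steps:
s(f, G) = f**2
d(t) = 2*t*(11 + t) (d(t) = (2*t)*(11 + t) = 2*t*(11 + t))
z(U, J) = -3 - 8*J*U (z(U, J) = (-8*U)*J - 3 = -8*J*U - 3 = -3 - 8*J*U)
s(11, -11)*(d(-7) + z(2, 0)) = 11**2*(2*(-7)*(11 - 7) + (-3 - 8*0*2)) = 121*(2*(-7)*4 + (-3 + 0)) = 121*(-56 - 3) = 121*(-59) = -7139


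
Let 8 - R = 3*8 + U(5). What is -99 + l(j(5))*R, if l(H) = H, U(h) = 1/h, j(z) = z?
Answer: -180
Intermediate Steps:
R = -81/5 (R = 8 - (3*8 + 1/5) = 8 - (24 + 1/5) = 8 - 1*121/5 = 8 - 121/5 = -81/5 ≈ -16.200)
-99 + l(j(5))*R = -99 + 5*(-81/5) = -99 - 81 = -180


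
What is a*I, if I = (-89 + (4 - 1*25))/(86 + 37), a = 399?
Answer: -14630/41 ≈ -356.83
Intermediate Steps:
I = -110/123 (I = (-89 + (4 - 25))/123 = (-89 - 21)*(1/123) = -110*1/123 = -110/123 ≈ -0.89431)
a*I = 399*(-110/123) = -14630/41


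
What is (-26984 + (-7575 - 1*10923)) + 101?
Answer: -45381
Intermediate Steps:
(-26984 + (-7575 - 1*10923)) + 101 = (-26984 + (-7575 - 10923)) + 101 = (-26984 - 18498) + 101 = -45482 + 101 = -45381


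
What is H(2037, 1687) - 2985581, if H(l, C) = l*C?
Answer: 450838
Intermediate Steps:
H(l, C) = C*l
H(2037, 1687) - 2985581 = 1687*2037 - 2985581 = 3436419 - 2985581 = 450838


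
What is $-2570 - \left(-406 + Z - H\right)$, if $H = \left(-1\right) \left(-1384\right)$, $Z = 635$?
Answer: $-1415$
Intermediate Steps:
$H = 1384$
$-2570 - \left(-406 + Z - H\right) = -2570 + \left(1384 - \left(\left(78 - 484\right) + 635\right)\right) = -2570 + \left(1384 - \left(-406 + 635\right)\right) = -2570 + \left(1384 - 229\right) = -2570 + 1155 = -1415$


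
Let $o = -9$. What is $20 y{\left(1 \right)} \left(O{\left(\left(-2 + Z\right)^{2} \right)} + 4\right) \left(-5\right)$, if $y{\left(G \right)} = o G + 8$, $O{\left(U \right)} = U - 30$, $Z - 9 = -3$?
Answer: $-1000$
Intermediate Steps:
$Z = 6$ ($Z = 9 - 3 = 6$)
$O{\left(U \right)} = -30 + U$ ($O{\left(U \right)} = U - 30 = -30 + U$)
$y{\left(G \right)} = 8 - 9 G$ ($y{\left(G \right)} = - 9 G + 8 = 8 - 9 G$)
$20 y{\left(1 \right)} \left(O{\left(\left(-2 + Z\right)^{2} \right)} + 4\right) \left(-5\right) = 20 \left(8 - 9\right) \left(\left(-30 + \left(-2 + 6\right)^{2}\right) + 4\right) \left(-5\right) = 20 \left(8 - 9\right) \left(\left(-30 + 4^{2}\right) + 4\right) \left(-5\right) = 20 \left(-1\right) \left(\left(-30 + 16\right) + 4\right) \left(-5\right) = - 20 \left(-14 + 4\right) \left(-5\right) = - 20 \left(\left(-10\right) \left(-5\right)\right) = \left(-20\right) 50 = -1000$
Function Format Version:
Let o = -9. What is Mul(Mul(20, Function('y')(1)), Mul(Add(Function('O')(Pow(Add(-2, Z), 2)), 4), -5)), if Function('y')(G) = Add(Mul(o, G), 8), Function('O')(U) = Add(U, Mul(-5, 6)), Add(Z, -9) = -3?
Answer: -1000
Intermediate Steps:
Z = 6 (Z = Add(9, -3) = 6)
Function('O')(U) = Add(-30, U) (Function('O')(U) = Add(U, -30) = Add(-30, U))
Function('y')(G) = Add(8, Mul(-9, G)) (Function('y')(G) = Add(Mul(-9, G), 8) = Add(8, Mul(-9, G)))
Mul(Mul(20, Function('y')(1)), Mul(Add(Function('O')(Pow(Add(-2, Z), 2)), 4), -5)) = Mul(Mul(20, Add(8, Mul(-9, 1))), Mul(Add(Add(-30, Pow(Add(-2, 6), 2)), 4), -5)) = Mul(Mul(20, Add(8, -9)), Mul(Add(Add(-30, Pow(4, 2)), 4), -5)) = Mul(Mul(20, -1), Mul(Add(Add(-30, 16), 4), -5)) = Mul(-20, Mul(Add(-14, 4), -5)) = Mul(-20, Mul(-10, -5)) = Mul(-20, 50) = -1000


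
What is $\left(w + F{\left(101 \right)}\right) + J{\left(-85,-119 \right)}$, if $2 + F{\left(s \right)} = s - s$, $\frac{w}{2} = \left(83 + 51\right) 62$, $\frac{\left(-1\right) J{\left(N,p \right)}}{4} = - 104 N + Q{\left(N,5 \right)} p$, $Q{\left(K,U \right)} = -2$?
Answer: $-19698$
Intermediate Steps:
$J{\left(N,p \right)} = 8 p + 416 N$ ($J{\left(N,p \right)} = - 4 \left(- 104 N - 2 p\right) = 8 p + 416 N$)
$w = 16616$ ($w = 2 \left(83 + 51\right) 62 = 2 \cdot 134 \cdot 62 = 2 \cdot 8308 = 16616$)
$F{\left(s \right)} = -2$ ($F{\left(s \right)} = -2 + \left(s - s\right) = -2 + 0 = -2$)
$\left(w + F{\left(101 \right)}\right) + J{\left(-85,-119 \right)} = \left(16616 - 2\right) + \left(8 \left(-119\right) + 416 \left(-85\right)\right) = 16614 - 36312 = -19698$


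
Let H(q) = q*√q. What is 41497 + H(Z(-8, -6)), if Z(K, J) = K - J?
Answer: 41497 - 2*I*√2 ≈ 41497.0 - 2.8284*I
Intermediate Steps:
H(q) = q^(3/2)
41497 + H(Z(-8, -6)) = 41497 + (-8 - 1*(-6))^(3/2) = 41497 + (-8 + 6)^(3/2) = 41497 + (-2)^(3/2) = 41497 - 2*I*√2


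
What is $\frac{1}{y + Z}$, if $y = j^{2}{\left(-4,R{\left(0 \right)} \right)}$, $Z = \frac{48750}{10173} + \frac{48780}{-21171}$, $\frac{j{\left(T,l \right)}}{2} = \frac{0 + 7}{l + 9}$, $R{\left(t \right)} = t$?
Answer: $\frac{1938353247}{9512962042} \approx 0.20376$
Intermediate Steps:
$j{\left(T,l \right)} = \frac{14}{9 + l}$ ($j{\left(T,l \right)} = 2 \frac{0 + 7}{l + 9} = 2 \frac{7}{9 + l} = \frac{14}{9 + l}$)
$Z = \frac{59538590}{23930287}$ ($Z = 48750 \cdot \frac{1}{10173} + 48780 \left(- \frac{1}{21171}\right) = \frac{16250}{3391} - \frac{16260}{7057} = \frac{59538590}{23930287} \approx 2.488$)
$y = \frac{196}{81}$ ($y = \left(\frac{14}{9 + 0}\right)^{2} = \left(\frac{14}{9}\right)^{2} = \frac{196}{81} \approx 2.4198$)
$\frac{1}{y + Z} = \frac{1}{\frac{196}{81} + \frac{59538590}{23930287}} = \frac{1}{\frac{9512962042}{1938353247}} = \frac{1938353247}{9512962042}$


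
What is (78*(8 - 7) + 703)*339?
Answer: 264759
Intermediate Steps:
(78*(8 - 7) + 703)*339 = (78*1 + 703)*339 = (78 + 703)*339 = 781*339 = 264759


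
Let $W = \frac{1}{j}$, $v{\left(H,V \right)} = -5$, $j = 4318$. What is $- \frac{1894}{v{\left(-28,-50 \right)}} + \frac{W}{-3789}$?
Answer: $\frac{30987548383}{81804510} \approx 378.8$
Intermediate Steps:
$W = \frac{1}{4318} \approx 0.00023159$
$- \frac{1894}{v{\left(-28,-50 \right)}} + \frac{W}{-3789} = - \frac{1894}{-5} + \frac{1}{4318 \left(-3789\right)} = \left(-1894\right) \left(- \frac{1}{5}\right) + \frac{1}{4318} \left(- \frac{1}{3789}\right) = \frac{1894}{5} - \frac{1}{16360902} = \frac{30987548383}{81804510}$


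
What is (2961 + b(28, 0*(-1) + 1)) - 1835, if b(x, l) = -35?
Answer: 1091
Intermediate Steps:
(2961 + b(28, 0*(-1) + 1)) - 1835 = (2961 - 35) - 1835 = 2926 - 1835 = 1091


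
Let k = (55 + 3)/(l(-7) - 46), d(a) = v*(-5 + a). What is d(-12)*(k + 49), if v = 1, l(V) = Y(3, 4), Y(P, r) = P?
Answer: -34833/43 ≈ -810.07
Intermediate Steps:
l(V) = 3
d(a) = -5 + a (d(a) = 1*(-5 + a) = -5 + a)
k = -58/43 (k = (55 + 3)/(3 - 46) = 58/(-43) = 58*(-1/43) = -58/43 ≈ -1.3488)
d(-12)*(k + 49) = (-5 - 12)*(-58/43 + 49) = -17*2049/43 = -34833/43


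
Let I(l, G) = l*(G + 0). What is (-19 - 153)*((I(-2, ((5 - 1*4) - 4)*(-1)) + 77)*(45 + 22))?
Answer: -818204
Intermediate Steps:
I(l, G) = G*l (I(l, G) = l*G = G*l)
(-19 - 153)*((I(-2, ((5 - 1*4) - 4)*(-1)) + 77)*(45 + 22)) = (-19 - 153)*(((((5 - 1*4) - 4)*(-1))*(-2) + 77)*(45 + 22)) = -172*((((5 - 4) - 4)*(-1))*(-2) + 77)*67 = -172*(((1 - 4)*(-1))*(-2) + 77)*67 = -172*(-3*(-1)*(-2) + 77)*67 = -172*(3*(-2) + 77)*67 = -172*(-6 + 77)*67 = -12212*67 = -172*4757 = -818204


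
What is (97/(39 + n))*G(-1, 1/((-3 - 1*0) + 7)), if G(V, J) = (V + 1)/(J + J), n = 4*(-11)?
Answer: 0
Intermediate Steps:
n = -44
G(V, J) = (1 + V)/(2*J) (G(V, J) = (1 + V)/((2*J)) = (1 + V)*(1/(2*J)) = (1 + V)/(2*J))
(97/(39 + n))*G(-1, 1/((-3 - 1*0) + 7)) = (97/(39 - 44))*((1 - 1)/(2*(1/((-3 - 1*0) + 7)))) = (97/(-5))*((½)*0/1/((-3 + 0) + 7)) = (97*(-⅕))*((½)*0/1/(-3 + 7)) = -97*0/(10*(1/4)) = -97*0/(10*¼) = -97*4*0/10 = -97/5*0 = 0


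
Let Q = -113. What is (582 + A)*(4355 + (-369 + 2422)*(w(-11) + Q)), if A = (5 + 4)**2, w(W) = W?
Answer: -165893871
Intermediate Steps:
A = 81 (A = 9**2 = 81)
(582 + A)*(4355 + (-369 + 2422)*(w(-11) + Q)) = (582 + 81)*(4355 + (-369 + 2422)*(-11 - 113)) = 663*(4355 + 2053*(-124)) = 663*(4355 - 254572) = 663*(-250217) = -165893871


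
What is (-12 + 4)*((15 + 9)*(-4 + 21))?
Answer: -3264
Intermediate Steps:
(-12 + 4)*((15 + 9)*(-4 + 21)) = -192*17 = -8*408 = -3264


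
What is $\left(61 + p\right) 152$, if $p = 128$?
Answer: $28728$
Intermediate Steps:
$\left(61 + p\right) 152 = \left(61 + 128\right) 152 = 189 \cdot 152 = 28728$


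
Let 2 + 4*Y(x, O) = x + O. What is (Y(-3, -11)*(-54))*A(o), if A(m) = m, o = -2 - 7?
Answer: -1944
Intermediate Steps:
o = -9
Y(x, O) = -1/2 + O/4 + x/4 (Y(x, O) = -1/2 + (x + O)/4 = -1/2 + (O + x)/4 = -1/2 + (O/4 + x/4) = -1/2 + O/4 + x/4)
(Y(-3, -11)*(-54))*A(o) = ((-1/2 + (1/4)*(-11) + (1/4)*(-3))*(-54))*(-9) = ((-1/2 - 11/4 - 3/4)*(-54))*(-9) = -4*(-54)*(-9) = 216*(-9) = -1944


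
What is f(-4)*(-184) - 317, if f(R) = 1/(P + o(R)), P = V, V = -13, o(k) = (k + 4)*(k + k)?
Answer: -3937/13 ≈ -302.85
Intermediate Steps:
o(k) = 2*k*(4 + k) (o(k) = (4 + k)*(2*k) = 2*k*(4 + k))
P = -13
f(R) = 1/(-13 + 2*R*(4 + R))
f(-4)*(-184) - 317 = -184/(-13 + 2*(-4)*(4 - 4)) - 317 = -184/(-13 + 2*(-4)*0) - 317 = -184/(-13 + 0) - 317 = -184/(-13) - 317 = -1/13*(-184) - 317 = 184/13 - 317 = -3937/13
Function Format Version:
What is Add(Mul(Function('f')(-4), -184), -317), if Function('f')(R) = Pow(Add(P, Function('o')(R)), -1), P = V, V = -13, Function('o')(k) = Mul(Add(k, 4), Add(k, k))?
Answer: Rational(-3937, 13) ≈ -302.85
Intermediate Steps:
Function('o')(k) = Mul(2, k, Add(4, k)) (Function('o')(k) = Mul(Add(4, k), Mul(2, k)) = Mul(2, k, Add(4, k)))
P = -13
Function('f')(R) = Pow(Add(-13, Mul(2, R, Add(4, R))), -1)
Add(Mul(Function('f')(-4), -184), -317) = Add(Mul(Pow(Add(-13, Mul(2, -4, Add(4, -4))), -1), -184), -317) = Add(Mul(Pow(Add(-13, Mul(2, -4, 0)), -1), -184), -317) = Add(Mul(Pow(Add(-13, 0), -1), -184), -317) = Add(Mul(Pow(-13, -1), -184), -317) = Add(Mul(Rational(-1, 13), -184), -317) = Add(Rational(184, 13), -317) = Rational(-3937, 13)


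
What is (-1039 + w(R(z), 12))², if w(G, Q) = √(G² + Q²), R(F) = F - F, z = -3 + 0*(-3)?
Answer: 1054729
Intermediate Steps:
z = -3 (z = -3 + 0 = -3)
R(F) = 0
(-1039 + w(R(z), 12))² = (-1039 + √(0² + 12²))² = (-1039 + √(0 + 144))² = (-1039 + √144)² = (-1039 + 12)² = (-1027)² = 1054729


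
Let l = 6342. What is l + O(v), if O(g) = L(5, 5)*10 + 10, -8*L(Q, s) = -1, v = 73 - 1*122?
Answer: 25413/4 ≈ 6353.3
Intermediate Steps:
v = -49 (v = 73 - 122 = -49)
L(Q, s) = ⅛ (L(Q, s) = -⅛*(-1) = ⅛)
O(g) = 45/4 (O(g) = (⅛)*10 + 10 = 5/4 + 10 = 45/4)
l + O(v) = 6342 + 45/4 = 25413/4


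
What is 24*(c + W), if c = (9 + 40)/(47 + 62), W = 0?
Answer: 1176/109 ≈ 10.789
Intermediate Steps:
c = 49/109 ≈ 0.44954
24*(c + W) = 24*(49/109 + 0) = 24*(49/109) = 1176/109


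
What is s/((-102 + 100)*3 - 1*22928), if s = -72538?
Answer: 36269/11467 ≈ 3.1629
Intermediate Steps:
s/((-102 + 100)*3 - 1*22928) = -72538/((-102 + 100)*3 - 1*22928) = -72538/(-2*3 - 22928) = -72538/(-6 - 22928) = -72538/(-22934) = -72538*(-1/22934) = 36269/11467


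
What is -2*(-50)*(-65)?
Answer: -6500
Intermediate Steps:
-2*(-50)*(-65) = 100*(-65) = -6500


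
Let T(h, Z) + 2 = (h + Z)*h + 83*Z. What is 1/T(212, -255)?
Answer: -1/30283 ≈ -3.3022e-5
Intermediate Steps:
T(h, Z) = -2 + 83*Z + h*(Z + h) (T(h, Z) = -2 + ((h + Z)*h + 83*Z) = -2 + ((Z + h)*h + 83*Z) = -2 + (h*(Z + h) + 83*Z) = -2 + (83*Z + h*(Z + h)) = -2 + 83*Z + h*(Z + h))
1/T(212, -255) = 1/(-2 + 212**2 + 83*(-255) - 255*212) = 1/(-2 + 44944 - 21165 - 54060) = 1/(-30283) = -1/30283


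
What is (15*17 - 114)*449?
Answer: 63309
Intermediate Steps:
(15*17 - 114)*449 = (255 - 114)*449 = 141*449 = 63309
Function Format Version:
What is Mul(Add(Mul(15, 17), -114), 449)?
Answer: 63309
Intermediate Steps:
Mul(Add(Mul(15, 17), -114), 449) = Mul(Add(255, -114), 449) = Mul(141, 449) = 63309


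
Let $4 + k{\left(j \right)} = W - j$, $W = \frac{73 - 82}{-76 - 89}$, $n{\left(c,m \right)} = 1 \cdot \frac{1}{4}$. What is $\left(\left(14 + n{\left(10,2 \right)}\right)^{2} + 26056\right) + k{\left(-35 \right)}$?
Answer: $\frac{23135303}{880} \approx 26290.0$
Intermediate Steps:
$n{\left(c,m \right)} = \frac{1}{4}$ ($n{\left(c,m \right)} = 1 \cdot \frac{1}{4} = \frac{1}{4}$)
$W = \frac{3}{55}$ ($W = - \frac{9}{-165} = \left(-9\right) \left(- \frac{1}{165}\right) = \frac{3}{55} \approx 0.054545$)
$k{\left(j \right)} = - \frac{217}{55} - j$ ($k{\left(j \right)} = -4 - \left(- \frac{3}{55} + j\right) = - \frac{217}{55} - j$)
$\left(\left(14 + n{\left(10,2 \right)}\right)^{2} + 26056\right) + k{\left(-35 \right)} = \left(\left(14 + \frac{1}{4}\right)^{2} + 26056\right) - - \frac{1708}{55} = \left(\left(\frac{57}{4}\right)^{2} + 26056\right) + \left(- \frac{217}{55} + 35\right) = \left(\frac{3249}{16} + 26056\right) + \frac{1708}{55} = \frac{420145}{16} + \frac{1708}{55} = \frac{23135303}{880}$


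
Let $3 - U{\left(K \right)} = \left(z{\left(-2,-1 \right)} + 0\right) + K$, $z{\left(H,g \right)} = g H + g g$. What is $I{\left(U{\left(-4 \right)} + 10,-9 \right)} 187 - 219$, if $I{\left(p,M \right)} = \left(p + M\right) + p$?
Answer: $3334$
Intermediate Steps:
$z{\left(H,g \right)} = g^{2} + H g$ ($z{\left(H,g \right)} = H g + g^{2} = g^{2} + H g$)
$U{\left(K \right)} = - K$ ($U{\left(K \right)} = 3 - \left(\left(- (-2 - 1) + 0\right) + K\right) = 3 - \left(\left(\left(-1\right) \left(-3\right) + 0\right) + K\right) = 3 - \left(\left(3 + 0\right) + K\right) = 3 - \left(3 + K\right) = - K$)
$I{\left(p,M \right)} = M + 2 p$ ($I{\left(p,M \right)} = \left(M + p\right) + p = M + 2 p$)
$I{\left(U{\left(-4 \right)} + 10,-9 \right)} 187 - 219 = \left(-9 + 2 \left(\left(-1\right) \left(-4\right) + 10\right)\right) 187 - 219 = \left(-9 + 2 \left(4 + 10\right)\right) 187 - 219 = \left(-9 + 2 \cdot 14\right) 187 - 219 = \left(-9 + 28\right) 187 - 219 = 19 \cdot 187 - 219 = 3553 - 219 = 3334$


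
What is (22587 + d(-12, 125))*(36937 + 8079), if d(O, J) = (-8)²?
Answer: 1019657416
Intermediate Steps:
d(O, J) = 64
(22587 + d(-12, 125))*(36937 + 8079) = (22587 + 64)*(36937 + 8079) = 22651*45016 = 1019657416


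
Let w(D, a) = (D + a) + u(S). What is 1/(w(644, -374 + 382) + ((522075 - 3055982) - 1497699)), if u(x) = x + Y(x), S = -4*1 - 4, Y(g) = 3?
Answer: -1/4030959 ≈ -2.4808e-7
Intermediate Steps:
S = -8 (S = -4 - 4 = -8)
u(x) = 3 + x (u(x) = x + 3 = 3 + x)
w(D, a) = -5 + D + a (w(D, a) = (D + a) + (3 - 8) = (D + a) - 5 = -5 + D + a)
1/(w(644, -374 + 382) + ((522075 - 3055982) - 1497699)) = 1/((-5 + 644 + (-374 + 382)) + ((522075 - 3055982) - 1497699)) = 1/((-5 + 644 + 8) + (-2533907 - 1497699)) = 1/(647 - 4031606) = 1/(-4030959) = -1/4030959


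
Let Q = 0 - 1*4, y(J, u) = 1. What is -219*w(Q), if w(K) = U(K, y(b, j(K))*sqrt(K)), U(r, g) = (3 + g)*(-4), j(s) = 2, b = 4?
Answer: 2628 + 1752*I ≈ 2628.0 + 1752.0*I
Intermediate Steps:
U(r, g) = -12 - 4*g
Q = -4 (Q = 0 - 4 = -4)
w(K) = -12 - 4*sqrt(K)
-219*w(Q) = -219*(-12 - 8*I) = 2628 + 1752*I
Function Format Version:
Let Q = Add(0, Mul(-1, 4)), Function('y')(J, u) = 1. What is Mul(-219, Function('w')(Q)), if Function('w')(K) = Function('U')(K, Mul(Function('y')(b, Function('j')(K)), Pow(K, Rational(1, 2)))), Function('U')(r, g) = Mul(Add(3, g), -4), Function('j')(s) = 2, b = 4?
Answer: Add(2628, Mul(1752, I)) ≈ Add(2628.0, Mul(1752.0, I))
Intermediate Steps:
Function('U')(r, g) = Add(-12, Mul(-4, g))
Q = -4 (Q = Add(0, -4) = -4)
Function('w')(K) = Add(-12, Mul(-4, Pow(K, Rational(1, 2)))) (Function('w')(K) = Add(-12, Mul(-4, Mul(1, Pow(K, Rational(1, 2))))) = Add(-12, Mul(-4, Pow(K, Rational(1, 2)))))
Mul(-219, Function('w')(Q)) = Mul(-219, Add(-12, Mul(-4, Pow(-4, Rational(1, 2))))) = Mul(-219, Add(-12, Mul(-4, Mul(2, I)))) = Mul(-219, Add(-12, Mul(-8, I))) = Add(2628, Mul(1752, I))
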